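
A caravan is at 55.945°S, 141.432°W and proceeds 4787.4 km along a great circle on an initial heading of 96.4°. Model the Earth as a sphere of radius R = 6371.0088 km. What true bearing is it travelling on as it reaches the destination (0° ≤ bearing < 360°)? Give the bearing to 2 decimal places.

final bearing 46.94°

δ = 4787.4/6371.0088 = 0.751435 rad (43.0541°).
With φ₁ = -55.945° = -0.976424 rad and θ = 96.4° = 1.682497 rad:
Applying the spherical law of cosines for sides, sin φ₂ = sin φ₁ cos δ + cos φ₁ sin δ cos θ = -0.648008, so φ₂ = -40.392°.
For the longitude increment, Δλ = atan2( sin θ sin δ cos φ₁, cos δ − sin φ₁ sin φ₂ ) = atan2(0.379915, 0.193835) = 62.969°.
λ₂ = -141.432° + 62.969° = -78.463°.
The forward bearing on arrival equals the back-azimuth from the destination plus 180°.
Back-azimuth from P₂ (-40.39°, -78.46°) to P₁ (-55.95°, -141.43°), with Δλ' = λ₁ − λ₂ = -62.97°: atan2( sin Δλ' cos φ₁ , cos φ₂ sin φ₁ − sin φ₂ cos φ₁ cos Δλ' ) = 226.94°.
Final bearing = (226.94° + 180°) mod 360° = 46.94°.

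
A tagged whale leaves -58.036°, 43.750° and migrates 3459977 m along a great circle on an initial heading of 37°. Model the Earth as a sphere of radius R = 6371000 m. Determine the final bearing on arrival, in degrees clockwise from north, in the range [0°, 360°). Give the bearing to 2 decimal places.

final bearing 21.71°

δ = 3459977/6371000 = 0.543082 rad (31.1163°).
Converting: φ₁ = -1.012919 rad, θ = 0.645772 rad.
Destination latitude: φ₂ = arcsin( sin φ₁ cos δ + cos φ₁ sin δ cos θ ) = arcsin(-0.507829) = -30.519°.
For the longitude increment, Δλ = atan2( sin θ sin δ cos φ₁, cos δ − sin φ₁ sin φ₂ ) = atan2(0.164641, 0.425287) = 21.163°.
λ₂ = 43.750° + 21.163° = 64.913°.
The forward bearing on arrival equals the back-azimuth from the destination plus 180°.
Back-azimuth from P₂ (-30.52°, 64.91°) to P₁ (-58.04°, 43.75°), with Δλ' = λ₁ − λ₂ = -21.16°: atan2( sin Δλ' cos φ₁ , cos φ₂ sin φ₁ − sin φ₂ cos φ₁ cos Δλ' ) = 201.71°.
Final bearing = (201.71° + 180°) mod 360° = 21.71°.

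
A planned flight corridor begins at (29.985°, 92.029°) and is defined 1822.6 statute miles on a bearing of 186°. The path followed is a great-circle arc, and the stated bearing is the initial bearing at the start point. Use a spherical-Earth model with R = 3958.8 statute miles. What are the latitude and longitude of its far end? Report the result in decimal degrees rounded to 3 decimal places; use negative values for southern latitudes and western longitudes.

Angular distance δ = d/R = 1822.6 / 3958.8 = 0.460392 rad.
Start latitude φ₁ = 0.523337 rad; initial bearing θ = 3.246312 rad.
Applying the spherical law of cosines for sides, sin φ₂ = sin φ₁ cos δ + cos φ₁ sin δ cos θ = 0.065012, so φ₂ = 3.728°.
Δλ = atan2( sin θ sin δ cos φ₁ , cos δ − sin φ₁ sin φ₂ ) = atan2(-0.040226, 0.863387) = -0.046557 rad = -2.668°.
λ₂ = λ₁ + Δλ = 89.361°.

latitude 3.728°, longitude 89.361°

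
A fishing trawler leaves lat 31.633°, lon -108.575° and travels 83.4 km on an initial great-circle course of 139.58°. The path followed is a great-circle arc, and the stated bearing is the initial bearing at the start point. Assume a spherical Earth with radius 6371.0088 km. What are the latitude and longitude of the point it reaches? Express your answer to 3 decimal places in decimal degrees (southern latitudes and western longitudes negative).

latitude 31.061°, longitude -108.007°

Central angle δ = d/R = 0.013091 rad.
Start latitude φ₁ = 0.552100 rad; initial bearing θ = 2.436131 rad.
Destination latitude: φ₂ = arcsin( sin φ₁ cos δ + cos φ₁ sin δ cos θ ) = arcsin(0.515946) = 31.061°.
Δλ = atan2( sin θ sin δ cos φ₁ , cos δ − sin φ₁ sin φ₂ ) = atan2(0.007226, 0.729313) = 0.009908 rad = 0.568°.
Hence λ₂ = -108.575° + 0.568° = -108.007°.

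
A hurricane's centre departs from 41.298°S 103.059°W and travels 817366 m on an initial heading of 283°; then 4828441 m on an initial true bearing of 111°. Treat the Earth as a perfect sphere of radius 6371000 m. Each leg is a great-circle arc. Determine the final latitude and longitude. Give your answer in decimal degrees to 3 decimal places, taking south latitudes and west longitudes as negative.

latitude -40.572°, longitude -54.670°

Apply the spherical direct solution leg by leg, carrying full precision between legs.
Leg 1: from (-41.298°, -103.059°), δ = 817366/6371000 = 0.128295 rad, θ = 283° → φ = -39.267°, λ = -112.325°.
Leg 2: from (-39.267°, -112.325°), δ = 4828441/6371000 = 0.757878 rad, θ = 111° → φ = -40.572°, λ = -54.670°.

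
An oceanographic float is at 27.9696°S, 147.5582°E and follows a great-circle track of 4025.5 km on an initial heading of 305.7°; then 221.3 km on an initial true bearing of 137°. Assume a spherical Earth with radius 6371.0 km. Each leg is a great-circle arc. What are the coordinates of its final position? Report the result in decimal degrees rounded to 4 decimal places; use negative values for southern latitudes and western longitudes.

latitude -5.7010°, longitude 120.1736°

Apply the spherical direct solution leg by leg, carrying full precision between legs.
Leg 1: from (-27.9696°, 147.5582°), δ = 4025.5/6371 = 0.631847 rad, θ = 305.7° → φ = -4.2468°, λ = 118.8096°.
Leg 2: from (-4.2468°, 118.8096°), δ = 221.3/6371 = 0.034736 rad, θ = 137° → φ = -5.7010°, λ = 120.1736°.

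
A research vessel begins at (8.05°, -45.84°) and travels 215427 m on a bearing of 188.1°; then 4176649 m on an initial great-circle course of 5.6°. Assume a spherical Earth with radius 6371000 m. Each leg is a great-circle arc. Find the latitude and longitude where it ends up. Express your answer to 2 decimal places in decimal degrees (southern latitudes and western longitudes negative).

Apply the spherical direct solution leg by leg, carrying full precision between legs.
Leg 1: from (8.05°, -45.84°), δ = 215427/6371000 = 0.033814 rad, θ = 188.1° → φ = 6.13°, λ = -46.11°.
Leg 2: from (6.13°, -46.11°), δ = 4176649/6371000 = 0.655572 rad, θ = 5.6° → φ = 43.46°, λ = -41.41°.

latitude 43.46°, longitude -41.41°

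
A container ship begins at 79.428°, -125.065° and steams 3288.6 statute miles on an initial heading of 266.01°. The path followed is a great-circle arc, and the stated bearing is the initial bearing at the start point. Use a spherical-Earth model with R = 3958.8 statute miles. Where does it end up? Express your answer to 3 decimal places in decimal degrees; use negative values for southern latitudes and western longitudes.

Central angle δ = d/R = 0.830706 rad.
Converting: φ₁ = 1.386280 rad, θ = 4.642750 rad.
Applying the spherical law of cosines for sides, sin φ₂ = sin φ₁ cos δ + cos φ₁ sin δ cos θ = 0.653481, so φ₂ = 40.805°.
Then Δλ = atan2(-0.135148, 0.031967) = -1.338535 rad, from sin θ sin δ cos φ₁ over cos δ − sin φ₁ sin φ₂.
λ₂ = -125.065° + -76.692° = -201.757°, normalized to (−180°, 180°] → 158.243°.

latitude 40.805°, longitude 158.243°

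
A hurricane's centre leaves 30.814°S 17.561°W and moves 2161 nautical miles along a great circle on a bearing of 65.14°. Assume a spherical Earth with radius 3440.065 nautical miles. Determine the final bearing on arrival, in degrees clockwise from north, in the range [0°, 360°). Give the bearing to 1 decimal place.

final bearing 52.7°

δ = 2161/3440.065 = 0.628186 rad (35.9924°).
Start latitude φ₁ = -0.537806 rad; initial bearing θ = 1.136907 rad.
Destination latitude: φ₂ = arcsin( sin φ₁ cos δ + cos φ₁ sin δ cos θ ) = arcsin(-0.202276) = -11.670°.
For the longitude increment, Δλ = atan2( sin θ sin δ cos φ₁, cos δ − sin φ₁ sin φ₂ ) = atan2(0.457950, 0.705478) = 32.989°.
Hence λ₂ = -17.561° + 32.989° = 15.428°.
The forward bearing on arrival equals the back-azimuth from the destination plus 180°.
Back-azimuth from P₂ (-11.7°, 15.4°) to P₁ (-30.8°, -17.6°), with Δλ' = λ₁ − λ₂ = -33.0°: atan2( sin Δλ' cos φ₁ , cos φ₂ sin φ₁ − sin φ₂ cos φ₁ cos Δλ' ) = 232.7°.
Final bearing = (232.7° + 180°) mod 360° = 52.7°.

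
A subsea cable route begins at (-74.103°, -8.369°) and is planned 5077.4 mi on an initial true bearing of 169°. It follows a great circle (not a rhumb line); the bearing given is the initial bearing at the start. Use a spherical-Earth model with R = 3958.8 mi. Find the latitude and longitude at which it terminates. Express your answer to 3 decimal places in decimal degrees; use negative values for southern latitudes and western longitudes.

latitude -32.085°, longitude 159.162°

δ = 5077.4/3958.8 = 1.282560 rad (73.4853°).
Converting: φ₁ = -1.293341 rad, θ = 2.949606 rad.
sin φ₂ = sin φ₁ cos δ + cos φ₁ sin δ cos θ = (-0.961756)(0.284261) + (0.273909)(0.958747)(-0.981627) = -0.531174
φ₂ = asin(-0.531174) = -0.559986 rad = -32.085°.
Δλ = atan2( sin θ sin δ cos φ₁ , cos δ − sin φ₁ sin φ₂ ) = atan2(0.050108, -0.226599) = 2.923963 rad = 167.531°.
Hence λ₂ = -8.369° + 167.531° = 159.162°.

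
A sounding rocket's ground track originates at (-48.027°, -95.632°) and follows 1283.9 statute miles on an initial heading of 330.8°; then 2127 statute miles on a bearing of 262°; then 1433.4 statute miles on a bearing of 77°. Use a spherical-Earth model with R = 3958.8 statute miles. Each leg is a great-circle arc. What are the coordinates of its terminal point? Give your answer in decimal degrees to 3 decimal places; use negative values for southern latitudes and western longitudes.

latitude -23.888°, longitude -119.932°

Apply the spherical direct solution leg by leg, carrying full precision between legs.
Leg 1: from (-48.027°, -95.632°), δ = 1283.9/3958.8 = 0.324315 rad, θ = 330.8° → φ = -31.243°, λ = -106.108°.
Leg 2: from (-31.243°, -106.108°), δ = 2127/3958.8 = 0.537284 rad, θ = 262° → φ = -30.430°, λ = -142.109°.
Leg 3: from (-30.430°, -142.109°), δ = 1433.4/3958.8 = 0.362079 rad, θ = 77° → φ = -23.888°, λ = -119.932°.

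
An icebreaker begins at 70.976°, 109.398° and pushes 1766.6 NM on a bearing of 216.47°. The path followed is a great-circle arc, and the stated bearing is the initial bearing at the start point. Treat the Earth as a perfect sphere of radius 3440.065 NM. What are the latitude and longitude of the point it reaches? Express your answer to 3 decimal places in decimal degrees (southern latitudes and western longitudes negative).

Angular distance δ = d/R = 1766.6 / 3440.065 = 0.513537 rad.
Converting: φ₁ = 1.238765 rad, θ = 3.778114 rad.
sin φ₂ = sin φ₁ cos δ + cos φ₁ sin δ cos θ = (0.945382)(0.871012) + (0.325964)(0.491261)(-0.804168) = 0.694665
φ₂ = asin(0.694665) = 0.767955 rad = 44.001°.
For the longitude increment, Δλ = atan2( sin θ sin δ cos φ₁, cos δ − sin φ₁ sin φ₂ ) = atan2(-0.095184, 0.214288) = -23.950°.
Hence λ₂ = 109.398° + -23.950° = 85.448°.

latitude 44.001°, longitude 85.448°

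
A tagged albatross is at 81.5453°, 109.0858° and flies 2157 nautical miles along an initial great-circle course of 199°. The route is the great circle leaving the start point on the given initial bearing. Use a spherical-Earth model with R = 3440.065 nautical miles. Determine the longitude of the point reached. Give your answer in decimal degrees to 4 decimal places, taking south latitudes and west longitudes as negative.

Central angle δ = d/R = 0.627023 rad.
Start latitude φ₁ = 1.423234 rad; initial bearing θ = 3.473205 rad.
Destination latitude: φ₂ = arcsin( sin φ₁ cos δ + cos φ₁ sin δ cos θ ) = arcsin(0.719411) = 46.0059°.
For the longitude increment, Δλ = atan2( sin θ sin δ cos φ₁, cos δ − sin φ₁ sin φ₂ ) = atan2(-0.028086, 0.098185) = -15.9630°.
λ₂ = 109.0858° + -15.9630° = 93.1228°.

longitude 93.1228°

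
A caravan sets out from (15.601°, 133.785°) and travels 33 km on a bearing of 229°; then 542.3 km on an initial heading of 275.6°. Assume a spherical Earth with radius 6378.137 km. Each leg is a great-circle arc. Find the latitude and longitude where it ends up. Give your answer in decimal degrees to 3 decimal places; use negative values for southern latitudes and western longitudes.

Apply the spherical direct solution leg by leg, carrying full precision between legs.
Leg 1: from (15.601°, 133.785°), δ = 33/6378.137 = 0.005174 rad, θ = 229° → φ = 15.406°, λ = 133.553°.
Leg 2: from (15.406°, 133.553°), δ = 542.3/6378.137 = 0.085025 rad, θ = 275.6° → φ = 15.825°, λ = 128.513°.

latitude 15.825°, longitude 128.513°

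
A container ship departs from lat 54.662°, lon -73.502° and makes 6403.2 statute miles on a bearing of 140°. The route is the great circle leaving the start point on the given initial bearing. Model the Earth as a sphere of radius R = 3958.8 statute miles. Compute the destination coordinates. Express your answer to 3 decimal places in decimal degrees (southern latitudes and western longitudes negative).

latitude -28.728°, longitude -26.430°

δ = 6403.2/3958.8 = 1.617460 rad (92.6736°).
Converting: φ₁ = 0.954032 rad, θ = 2.443461 rad.
sin φ₂ = sin φ₁ cos δ + cos φ₁ sin δ cos θ = (0.815754)(-0.046647) + (0.578399)(0.998911)(-0.766044) = -0.480649
φ₂ = asin(-0.480649) = -0.501395 rad = -28.728°.
For the longitude increment, Δλ = atan2( sin θ sin δ cos φ₁, cos δ − sin φ₁ sin φ₂ ) = atan2(0.371383, 0.345445) = 47.072°.
λ₂ = λ₁ + Δλ = -26.430°.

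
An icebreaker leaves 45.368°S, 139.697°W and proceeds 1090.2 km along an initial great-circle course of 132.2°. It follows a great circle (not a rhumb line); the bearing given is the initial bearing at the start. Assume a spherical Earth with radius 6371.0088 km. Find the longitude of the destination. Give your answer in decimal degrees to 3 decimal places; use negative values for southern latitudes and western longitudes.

longitude -128.030°

Central angle δ = d/R = 0.171119 rad.
Converting: φ₁ = -0.791821 rad, θ = 2.307325 rad.
sin φ₂ = sin φ₁ cos δ + cos φ₁ sin δ cos θ = (-0.711634)(0.985395) + (0.702551)(0.170285)(-0.671721) = -0.781601
φ₂ = asin(-0.781601) = -0.897228 rad = -51.407°.
For the longitude increment, Δλ = atan2( sin θ sin δ cos φ₁, cos δ − sin φ₁ sin φ₂ ) = atan2(0.088625, 0.429181) = 11.667°.
λ₂ = -139.697° + 11.667° = -128.030°.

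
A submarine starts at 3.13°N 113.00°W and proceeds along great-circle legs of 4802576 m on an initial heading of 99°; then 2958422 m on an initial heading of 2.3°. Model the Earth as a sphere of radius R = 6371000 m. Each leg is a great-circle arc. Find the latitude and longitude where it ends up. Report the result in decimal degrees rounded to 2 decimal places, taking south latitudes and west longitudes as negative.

Apply the spherical direct solution leg by leg, carrying full precision between legs.
Leg 1: from (3.13°, -113.00°), δ = 4802576/6371000 = 0.753818 rad, θ = 99° → φ = -3.85°, λ = -70.35°.
Leg 2: from (-3.85°, -70.35°), δ = 2958422/6371000 = 0.464358 rad, θ = 2.3° → φ = 22.74°, λ = -69.23°.

latitude 22.74°, longitude -69.23°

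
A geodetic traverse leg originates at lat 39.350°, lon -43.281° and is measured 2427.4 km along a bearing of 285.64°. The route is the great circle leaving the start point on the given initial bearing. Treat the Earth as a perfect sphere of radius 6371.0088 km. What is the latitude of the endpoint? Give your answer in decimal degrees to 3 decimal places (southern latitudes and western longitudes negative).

latitude 41.768°

Angular distance δ = d/R = 2427.4 / 6371.0088 = 0.381007 rad.
Converting: φ₁ = 0.686787 rad, θ = 4.985358 rad.
Destination latitude: φ₂ = arcsin( sin φ₁ cos δ + cos φ₁ sin δ cos θ ) = arcsin(0.666110) = 41.768°.
For the longitude increment, Δλ = atan2( sin θ sin δ cos φ₁, cos δ − sin φ₁ sin φ₂ ) = atan2(-0.276904, 0.505940) = -28.692°.
λ₂ = λ₁ + Δλ = -71.973°.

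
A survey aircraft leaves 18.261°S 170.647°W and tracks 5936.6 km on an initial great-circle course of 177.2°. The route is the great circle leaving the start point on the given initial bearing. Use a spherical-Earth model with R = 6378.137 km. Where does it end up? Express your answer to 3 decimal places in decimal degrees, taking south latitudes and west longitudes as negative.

δ = 5936.6/6378.137 = 0.930773 rad (53.3294°).
Converting: φ₁ = -0.318715 rad, θ = 3.092723 rad.
sin φ₂ = sin φ₁ cos δ + cos φ₁ sin δ cos θ = (-0.313346)(0.597214) + (0.949639)(0.802082)(-0.998806) = -0.947914
φ₂ = asin(-0.947914) = -1.246621 rad = -71.426°.
For the longitude increment, Δλ = atan2( sin θ sin δ cos φ₁, cos δ − sin φ₁ sin φ₂ ) = atan2(0.037208, 0.300189) = 7.066°.
Hence λ₂ = -170.647° + 7.066° = -163.581°.

latitude -71.426°, longitude -163.581°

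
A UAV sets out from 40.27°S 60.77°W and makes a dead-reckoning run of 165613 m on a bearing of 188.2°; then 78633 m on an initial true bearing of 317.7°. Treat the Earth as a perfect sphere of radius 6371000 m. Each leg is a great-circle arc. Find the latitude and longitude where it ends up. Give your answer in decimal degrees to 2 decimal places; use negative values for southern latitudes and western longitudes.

latitude -41.22°, longitude -61.69°

Apply the spherical direct solution leg by leg, carrying full precision between legs.
Leg 1: from (-40.27°, -60.77°), δ = 165613/6371000 = 0.025995 rad, θ = 188.2° → φ = -41.74°, λ = -61.05°.
Leg 2: from (-41.74°, -61.05°), δ = 78633/6371000 = 0.012342 rad, θ = 317.7° → φ = -41.22°, λ = -61.69°.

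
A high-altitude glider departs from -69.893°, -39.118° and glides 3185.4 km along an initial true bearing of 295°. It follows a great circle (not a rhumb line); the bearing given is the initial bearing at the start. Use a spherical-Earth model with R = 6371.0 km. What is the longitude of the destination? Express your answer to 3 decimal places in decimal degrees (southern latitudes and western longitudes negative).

longitude -80.569°

δ = 3185.4/6371 = 0.499984 rad (28.6470°).
Start latitude φ₁ = -1.219863 rad; initial bearing θ = 5.148721 rad.
Destination latitude: φ₂ = arcsin( sin φ₁ cos δ + cos φ₁ sin δ cos θ ) = arcsin(-0.754451) = -48.977°.
Then Δλ = atan2(-0.149368, 0.169121) = -0.723458 rad, from sin θ sin δ cos φ₁ over cos δ − sin φ₁ sin φ₂.
λ₂ = -39.118° + -41.451° = -80.569°.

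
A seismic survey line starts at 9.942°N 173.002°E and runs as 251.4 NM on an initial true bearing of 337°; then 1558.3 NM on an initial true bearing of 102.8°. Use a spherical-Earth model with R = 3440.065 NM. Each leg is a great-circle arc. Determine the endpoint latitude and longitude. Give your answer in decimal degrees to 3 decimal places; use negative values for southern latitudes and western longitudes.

Apply the spherical direct solution leg by leg, carrying full precision between legs.
Leg 1: from (9.942°, 173.002°), δ = 251.4/3440.065 = 0.073080 rad, θ = 337° → φ = 13.792°, λ = 171.319°.
Leg 2: from (13.792°, 171.319°), δ = 1558.3/3440.065 = 0.452986 rad, θ = 102.8° → φ = 6.903°, λ = -163.221°.

latitude 6.903°, longitude -163.221°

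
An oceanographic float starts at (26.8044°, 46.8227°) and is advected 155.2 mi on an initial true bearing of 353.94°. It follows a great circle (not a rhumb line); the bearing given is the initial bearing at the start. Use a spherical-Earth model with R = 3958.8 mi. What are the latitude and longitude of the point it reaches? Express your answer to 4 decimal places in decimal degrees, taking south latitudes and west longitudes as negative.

Angular distance δ = d/R = 155.2 / 3958.8 = 0.039204 rad.
With φ₁ = 26.8044° = 0.467825 rad and θ = 353.94° = 6.177418 rad:
Destination latitude: φ₂ = arcsin( sin φ₁ cos δ + cos φ₁ sin δ cos θ ) = arcsin(0.485387) = 29.0378°.
Then Δλ = atan2(-0.003693, 0.780348) = -0.004733 rad, from sin θ sin δ cos φ₁ over cos δ − sin φ₁ sin φ₂.
Hence λ₂ = 46.8227° + -0.2712° = 46.5515°.

latitude 29.0378°, longitude 46.5515°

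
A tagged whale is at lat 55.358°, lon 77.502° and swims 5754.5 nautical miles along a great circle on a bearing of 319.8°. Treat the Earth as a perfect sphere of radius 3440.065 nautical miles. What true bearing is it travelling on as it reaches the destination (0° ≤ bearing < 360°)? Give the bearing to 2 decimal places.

Angular distance δ = d/R = 5754.5 / 3440.065 = 1.672788 rad.
With φ₁ = 55.358° = 0.966179 rad and θ = 319.8° = 5.581563 rad:
sin φ₂ = sin φ₁ cos δ + cos φ₁ sin δ cos θ = (0.822720)(-0.101815) + (0.568447)(0.994803)(0.763796) = 0.348156
φ₂ = asin(0.348156) = 0.355603 rad = 20.375°.
For the longitude increment, Δλ = atan2( sin θ sin δ cos φ₁, cos δ − sin φ₁ sin φ₂ ) = atan2(-0.365002, -0.388250) = -136.768°.
Hence λ₂ = 77.502° + -136.768° = -59.266°.
The forward bearing on arrival equals the back-azimuth from the destination plus 180°.
Back-azimuth from P₂ (20.37°, -59.27°) to P₁ (55.36°, 77.50°), with Δλ' = λ₁ − λ₂ = 136.77°: atan2( sin Δλ' cos φ₁ , cos φ₂ sin φ₁ − sin φ₂ cos φ₁ cos Δλ' ) = 23.04°.
Final bearing = (23.04° + 180°) mod 360° = 203.04°.

final bearing 203.04°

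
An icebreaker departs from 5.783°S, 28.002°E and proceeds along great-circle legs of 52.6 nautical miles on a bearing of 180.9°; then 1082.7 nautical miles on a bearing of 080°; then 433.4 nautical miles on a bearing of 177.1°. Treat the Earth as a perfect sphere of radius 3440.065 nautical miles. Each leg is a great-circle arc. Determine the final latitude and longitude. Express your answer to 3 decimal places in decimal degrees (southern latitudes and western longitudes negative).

latitude -10.469°, longitude 46.138°

Apply the spherical direct solution leg by leg, carrying full precision between legs.
Leg 1: from (-5.783°, 28.002°), δ = 52.6/3440.065 = 0.015290 rad, θ = 180.9° → φ = -6.659°, λ = 27.988°.
Leg 2: from (-6.659°, 27.988°), δ = 1082.7/3440.065 = 0.314732 rad, θ = 80° → φ = -3.260°, λ = 45.768°.
Leg 3: from (-3.260°, 45.768°), δ = 433.4/3440.065 = 0.125986 rad, θ = 177.1° → φ = -10.469°, λ = 46.138°.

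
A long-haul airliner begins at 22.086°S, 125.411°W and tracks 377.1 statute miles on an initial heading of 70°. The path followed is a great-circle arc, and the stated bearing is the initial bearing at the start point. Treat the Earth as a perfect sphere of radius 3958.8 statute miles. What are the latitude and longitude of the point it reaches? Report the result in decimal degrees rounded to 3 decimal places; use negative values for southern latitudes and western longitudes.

latitude -20.130°, longitude -119.949°

Central angle δ = d/R = 0.095256 rad.
With φ₁ = -22.086° = -0.385473 rad and θ = 70° = 1.221730 rad:
Applying the spherical law of cosines for sides, sin φ₂ = sin φ₁ cos δ + cos φ₁ sin δ cos θ = -0.344150, so φ₂ = -20.130°.
Δλ = atan2( sin θ sin δ cos φ₁ , cos δ − sin φ₁ sin φ₂ ) = atan2(0.082818, 0.866067) = 0.095335 rad = 5.462°.
λ₂ = λ₁ + Δλ = -119.949°.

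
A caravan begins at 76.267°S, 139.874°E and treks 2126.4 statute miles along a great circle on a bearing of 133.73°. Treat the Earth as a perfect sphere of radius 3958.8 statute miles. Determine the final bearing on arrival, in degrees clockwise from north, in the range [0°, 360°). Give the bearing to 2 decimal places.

Central angle δ = d/R = 0.537132 rad.
With φ₁ = -76.267° = -1.331110 rad and θ = 133.73° = 2.334029 rad:
Applying the spherical law of cosines for sides, sin φ₂ = sin φ₁ cos δ + cos φ₁ sin δ cos θ = -0.918585, so φ₂ = -66.720°.
For the longitude increment, Δλ = atan2( sin θ sin δ cos φ₁, cos δ − sin φ₁ sin φ₂ ) = atan2(0.087775, -0.033146) = 110.688°.
λ₂ = 139.874° + 110.688° = 250.562°, normalized to (−180°, 180°] → -109.438°.
The forward bearing on arrival equals the back-azimuth from the destination plus 180°.
Back-azimuth from P₂ (-66.72°, -109.44°) to P₁ (-76.27°, 139.87°), with Δλ' = λ₁ − λ₂ = 249.31°: atan2( sin Δλ' cos φ₁ , cos φ₂ sin φ₁ − sin φ₂ cos φ₁ cos Δλ' ) = 205.72°.
Final bearing = (205.72° + 180°) mod 360° = 25.72°.

final bearing 25.72°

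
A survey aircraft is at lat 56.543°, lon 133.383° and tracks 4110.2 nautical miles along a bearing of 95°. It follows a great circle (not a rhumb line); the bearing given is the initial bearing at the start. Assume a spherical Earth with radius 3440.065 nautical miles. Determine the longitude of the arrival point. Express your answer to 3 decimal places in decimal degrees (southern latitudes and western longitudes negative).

longitude -152.867°

The arc subtends δ = 4110.2/3440.065 = 1.194803 rad at the centre.
Start latitude φ₁ = 0.986862 rad; initial bearing θ = 1.658063 rad.
Applying the spherical law of cosines for sides, sin φ₂ = sin φ₁ cos δ + cos φ₁ sin δ cos θ = 0.261659, so φ₂ = 15.169°.
Δλ = atan2( sin θ sin δ cos φ₁ , cos δ − sin φ₁ sin φ₂ ) = atan2(0.510847, 0.148895) = 1.287187 rad = 73.750°.
λ₂ = 133.383° + 73.750° = 207.133°, normalized to (−180°, 180°] → -152.867°.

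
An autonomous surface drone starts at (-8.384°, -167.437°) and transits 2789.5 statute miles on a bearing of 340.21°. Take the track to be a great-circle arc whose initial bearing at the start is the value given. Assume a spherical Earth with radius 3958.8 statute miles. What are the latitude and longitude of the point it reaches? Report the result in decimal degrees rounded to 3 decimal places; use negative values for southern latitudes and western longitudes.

latitude 29.466°, longitude 177.973°

δ = 2789.5/3958.8 = 0.704633 rad (40.3725°).
Converting: φ₁ = -0.146328 rad, θ = 5.937785 rad.
sin φ₂ = sin φ₁ cos δ + cos φ₁ sin δ cos θ = (-0.145807)(0.761850) + (0.989313)(0.647754)(0.940940) = 0.491901
φ₂ = asin(0.491901) = 0.514272 rad = 29.466°.
For the longitude increment, Δλ = atan2( sin θ sin δ cos φ₁, cos δ − sin φ₁ sin φ₂ ) = atan2(-0.216969, 0.833572) = -14.590°.
λ₂ = -167.437° + -14.590° = -182.027°, normalized to (−180°, 180°] → 177.973°.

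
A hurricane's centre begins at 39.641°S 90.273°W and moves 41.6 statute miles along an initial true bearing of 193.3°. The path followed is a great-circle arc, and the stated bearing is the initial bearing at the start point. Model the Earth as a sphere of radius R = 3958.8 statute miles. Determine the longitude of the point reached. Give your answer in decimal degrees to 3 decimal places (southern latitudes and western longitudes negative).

longitude -90.454°

δ = 41.6/3958.8 = 0.010508 rad (0.6021°).
Converting: φ₁ = -0.691866 rad, θ = 3.373721 rad.
Applying the spherical law of cosines for sides, sin φ₂ = sin φ₁ cos δ + cos φ₁ sin δ cos θ = -0.645815, so φ₂ = -40.227°.
For the longitude increment, Δλ = atan2( sin θ sin δ cos φ₁, cos δ − sin φ₁ sin φ₂ ) = atan2(-0.001862, 0.587931) = -0.181°.
Hence λ₂ = -90.273° + -0.181° = -90.454°.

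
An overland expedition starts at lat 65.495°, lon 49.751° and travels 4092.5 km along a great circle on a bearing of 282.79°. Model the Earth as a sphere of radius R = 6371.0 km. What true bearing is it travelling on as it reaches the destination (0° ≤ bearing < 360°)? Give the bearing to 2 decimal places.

final bearing 220.62°

Angular distance δ = d/R = 4092.5 / 6371 = 0.642364 rad.
With φ₁ = 65.495° = 1.143103 rad and θ = 282.79° = 4.935617 rad:
sin φ₂ = sin φ₁ cos δ + cos φ₁ sin δ cos θ = (0.909925)(0.800682) + (0.414773)(0.599090)(0.221378) = 0.783570
φ₂ = asin(0.783570) = 0.900391 rad = 51.589°.
Δλ = atan2( sin θ sin δ cos φ₁ , cos δ − sin φ₁ sin φ₂ ) = atan2(-0.242321, 0.087692) = -1.223574 rad = -70.106°.
Hence λ₂ = 49.751° + -70.106° = -20.355°.
The forward bearing on arrival equals the back-azimuth from the destination plus 180°.
Back-azimuth from P₂ (51.59°, -20.35°) to P₁ (65.50°, 49.75°), with Δλ' = λ₁ − λ₂ = 70.11°: atan2( sin Δλ' cos φ₁ , cos φ₂ sin φ₁ − sin φ₂ cos φ₁ cos Δλ' ) = 40.62°.
Final bearing = (40.62° + 180°) mod 360° = 220.62°.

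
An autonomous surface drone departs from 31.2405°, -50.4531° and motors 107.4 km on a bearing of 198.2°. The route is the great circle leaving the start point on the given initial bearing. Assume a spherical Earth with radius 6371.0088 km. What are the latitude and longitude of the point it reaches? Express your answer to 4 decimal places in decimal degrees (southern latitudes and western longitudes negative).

latitude 30.3225°, longitude -50.8026°

The arc subtends δ = 107.4/6371.0088 = 0.016858 rad at the centre.
Converting: φ₁ = 0.545250 rad, θ = 3.459243 rad.
Destination latitude: φ₂ = arcsin( sin φ₁ cos δ + cos φ₁ sin δ cos θ ) = arcsin(0.504866) = 30.3225°.
Δλ = atan2( sin θ sin δ cos φ₁ , cos δ − sin φ₁ sin φ₂ ) = atan2(-0.004502, 0.738018) = -0.006099 rad = -0.3495°.
λ₂ = -50.4531° + -0.3495° = -50.8026°.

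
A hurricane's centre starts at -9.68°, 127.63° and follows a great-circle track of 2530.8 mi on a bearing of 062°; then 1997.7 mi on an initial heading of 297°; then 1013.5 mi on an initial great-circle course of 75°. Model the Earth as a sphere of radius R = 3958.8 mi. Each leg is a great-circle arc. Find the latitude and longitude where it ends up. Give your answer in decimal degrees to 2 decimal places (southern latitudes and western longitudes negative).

latitude 23.04°, longitude 147.92°

Apply the spherical direct solution leg by leg, carrying full precision between legs.
Leg 1: from (-9.68°, 127.63°), δ = 2530.8/3958.8 = 0.639285 rad, θ = 62° → φ = 8.12°, λ = 159.78°.
Leg 2: from (8.12°, 159.78°), δ = 1997.7/3958.8 = 0.504623 rad, θ = 297° → φ = 19.93°, λ = 132.51°.
Leg 3: from (19.93°, 132.51°), δ = 1013.5/3958.8 = 0.256012 rad, θ = 75° → φ = 23.04°, λ = 147.92°.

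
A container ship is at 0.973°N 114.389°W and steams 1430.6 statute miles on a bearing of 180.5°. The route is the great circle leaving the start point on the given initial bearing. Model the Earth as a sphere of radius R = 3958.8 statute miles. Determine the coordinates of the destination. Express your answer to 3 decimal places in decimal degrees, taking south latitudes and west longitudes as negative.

latitude -19.731°, longitude -114.577°

Central angle δ = d/R = 0.361372 rad.
Start latitude φ₁ = 0.016982 rad; initial bearing θ = 3.150319 rad.
Applying the spherical law of cosines for sides, sin φ₂ = sin φ₁ cos δ + cos φ₁ sin δ cos θ = -0.337609, so φ₂ = -19.731°.
Then Δλ = atan2(-0.003085, 0.941146) = -0.003278 rad, from sin θ sin δ cos φ₁ over cos δ − sin φ₁ sin φ₂.
Hence λ₂ = -114.389° + -0.188° = -114.577°.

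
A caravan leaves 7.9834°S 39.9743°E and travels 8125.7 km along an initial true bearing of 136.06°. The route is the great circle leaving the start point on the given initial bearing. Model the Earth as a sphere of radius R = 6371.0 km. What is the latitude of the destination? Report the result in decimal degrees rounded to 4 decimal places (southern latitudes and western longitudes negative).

δ = 8125.7/6371 = 1.275420 rad (73.0762°).
Converting: φ₁ = -0.139337 rad, θ = 2.374695 rad.
Destination latitude: φ₂ = arcsin( sin φ₁ cos δ + cos φ₁ sin δ cos θ ) = arcsin(-0.722636) = -46.2725°.
For the longitude increment, Δλ = atan2( sin θ sin δ cos φ₁, cos δ − sin φ₁ sin φ₂ ) = atan2(0.657420, 0.190736) = 73.8211°.
λ₂ = λ₁ + Δλ = 113.7954°.

latitude -46.2725°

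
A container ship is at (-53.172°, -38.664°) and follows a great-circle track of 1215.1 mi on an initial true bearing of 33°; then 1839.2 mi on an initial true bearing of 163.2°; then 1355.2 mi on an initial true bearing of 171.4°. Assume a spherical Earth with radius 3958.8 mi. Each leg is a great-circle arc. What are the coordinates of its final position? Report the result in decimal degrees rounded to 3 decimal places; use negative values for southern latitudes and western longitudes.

latitude -81.284°, longitude 8.888°

Apply the spherical direct solution leg by leg, carrying full precision between legs.
Leg 1: from (-53.172°, -38.664°), δ = 1215.1/3958.8 = 0.306936 rad, θ = 33° → φ = -37.672°, λ = -26.665°.
Leg 2: from (-37.672°, -26.665°), δ = 1839.2/3958.8 = 0.464585 rad, θ = 163.2° → φ = -62.359°, λ = -10.456°.
Leg 3: from (-62.359°, -10.456°), δ = 1355.2/3958.8 = 0.342326 rad, θ = 171.4° → φ = -81.284°, λ = 8.888°.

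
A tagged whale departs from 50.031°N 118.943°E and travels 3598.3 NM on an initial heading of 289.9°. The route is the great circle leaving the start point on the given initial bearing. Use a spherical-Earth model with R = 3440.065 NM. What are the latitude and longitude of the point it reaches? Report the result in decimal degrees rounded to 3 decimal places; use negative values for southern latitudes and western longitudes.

δ = 3598.3/3440.065 = 1.045998 rad (59.9313°).
Converting: φ₁ = 0.873206 rad, θ = 5.059710 rad.
Applying the spherical law of cosines for sides, sin φ₂ = sin φ₁ cos δ + cos φ₁ sin δ cos θ = 0.573218, so φ₂ = 34.975°.
For the longitude increment, Δλ = atan2( sin θ sin δ cos φ₁, cos δ − sin φ₁ sin φ₂ ) = atan2(-0.522730, 0.061729) = -83.265°.
λ₂ = 118.943° + -83.265° = 35.678°.

latitude 34.975°, longitude 35.678°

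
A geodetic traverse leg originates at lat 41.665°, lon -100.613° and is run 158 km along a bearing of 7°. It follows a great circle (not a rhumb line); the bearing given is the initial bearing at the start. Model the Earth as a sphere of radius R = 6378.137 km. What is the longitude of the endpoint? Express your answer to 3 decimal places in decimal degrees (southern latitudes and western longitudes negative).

longitude -100.376°

Angular distance δ = d/R = 158 / 6378.137 = 0.024772 rad.
With φ₁ = 41.665° = 0.727191 rad and θ = 7° = 0.122173 rad:
Applying the spherical law of cosines for sides, sin φ₂ = sin φ₁ cos δ + cos φ₁ sin δ cos θ = 0.682936, so φ₂ = 43.074°.
Then Δλ = atan2(0.002255, 0.545695) = 0.004132 rad, from sin θ sin δ cos φ₁ over cos δ − sin φ₁ sin φ₂.
λ₂ = -100.613° + 0.237° = -100.376°.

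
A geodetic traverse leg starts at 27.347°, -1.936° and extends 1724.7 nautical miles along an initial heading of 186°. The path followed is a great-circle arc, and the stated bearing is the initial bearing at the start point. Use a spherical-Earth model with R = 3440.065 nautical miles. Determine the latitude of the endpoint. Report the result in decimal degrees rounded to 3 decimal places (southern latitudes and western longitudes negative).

Angular distance δ = d/R = 1724.7 / 3440.065 = 0.501357 rad.
With φ₁ = 27.347° = 0.477295 rad and θ = 186° = 3.246312 rad:
Destination latitude: φ₂ = arcsin( sin φ₁ cos δ + cos φ₁ sin δ cos θ ) = arcsin(-0.021721) = -1.245°.
For the longitude increment, Δλ = atan2( sin θ sin δ cos φ₁, cos δ − sin φ₁ sin φ₂ ) = atan2(-0.044623, 0.886909) = -2.880°.
λ₂ = λ₁ + Δλ = -4.816°.

latitude -1.245°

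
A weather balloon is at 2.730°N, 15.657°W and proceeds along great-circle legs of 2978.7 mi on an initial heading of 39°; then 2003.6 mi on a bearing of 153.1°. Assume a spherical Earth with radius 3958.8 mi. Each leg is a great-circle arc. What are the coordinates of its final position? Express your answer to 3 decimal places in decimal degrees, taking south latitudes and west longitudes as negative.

latitude 7.920°, longitude 28.562°

Apply the spherical direct solution leg by leg, carrying full precision between legs.
Leg 1: from (2.730°, -15.657°), δ = 2978.7/3958.8 = 0.752425 rad, θ = 39° → φ = 34.422°, λ = 15.768°.
Leg 2: from (34.422°, 15.768°), δ = 2003.6/3958.8 = 0.506113 rad, θ = 153.1° → φ = 7.920°, λ = 28.562°.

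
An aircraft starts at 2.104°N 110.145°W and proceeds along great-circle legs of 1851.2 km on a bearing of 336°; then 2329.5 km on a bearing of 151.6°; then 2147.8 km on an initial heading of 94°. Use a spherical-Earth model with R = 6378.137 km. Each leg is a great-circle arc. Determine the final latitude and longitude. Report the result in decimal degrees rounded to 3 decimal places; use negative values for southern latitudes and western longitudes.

latitude -2.574°, longitude -88.097°

Apply the spherical direct solution leg by leg, carrying full precision between legs.
Leg 1: from (2.104°, -110.145°), δ = 1851.2/6378.137 = 0.290241 rad, θ = 336° → φ = 17.244°, λ = -117.146°.
Leg 2: from (17.244°, -117.146°), δ = 2329.5/6378.137 = 0.365232 rad, θ = 151.6° → φ = -1.328°, λ = -107.362°.
Leg 3: from (-1.328°, -107.362°), δ = 2147.8/6378.137 = 0.336744 rad, θ = 94° → φ = -2.574°, λ = -88.097°.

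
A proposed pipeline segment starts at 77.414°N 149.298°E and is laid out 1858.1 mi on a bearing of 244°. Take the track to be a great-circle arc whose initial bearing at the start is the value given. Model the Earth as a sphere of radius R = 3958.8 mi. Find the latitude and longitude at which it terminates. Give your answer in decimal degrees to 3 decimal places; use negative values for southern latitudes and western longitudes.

latitude 55.814°, longitude 102.951°

The arc subtends δ = 1858.1/3958.8 = 0.469359 rad at the centre.
With φ₁ = 77.414° = 1.351129 rad and θ = 244° = 4.258603 rad:
sin φ₂ = sin φ₁ cos δ + cos φ₁ sin δ cos θ = (0.975970)(0.891858) + (0.217905)(0.452315)(-0.438371) = 0.827220
φ₂ = asin(0.827220) = 0.974142 rad = 55.814°.
Then Δλ = atan2(-0.088587, 0.084516) = -0.808910 rad, from sin θ sin δ cos φ₁ over cos δ − sin φ₁ sin φ₂.
λ₂ = 149.298° + -46.347° = 102.951°.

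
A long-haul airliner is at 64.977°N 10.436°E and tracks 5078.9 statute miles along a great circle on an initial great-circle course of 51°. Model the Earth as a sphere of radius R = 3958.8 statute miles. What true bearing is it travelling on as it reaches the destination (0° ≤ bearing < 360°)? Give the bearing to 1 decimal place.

final bearing 157.5°

Central angle δ = d/R = 1.282939 rad.
With φ₁ = 64.977° = 1.134063 rad and θ = 51° = 0.890118 rad:
Destination latitude: φ₂ = arcsin( sin φ₁ cos δ + cos φ₁ sin δ cos θ ) = arcsin(0.512490) = 30.830°.
Then Δλ = atan2(0.315193, -0.180488) = 2.090845 rad, from sin θ sin δ cos φ₁ over cos δ − sin φ₁ sin φ₂.
λ₂ = 10.436° + 119.797° = 130.233°.
The forward bearing on arrival equals the back-azimuth from the destination plus 180°.
Back-azimuth from P₂ (30.8°, 130.2°) to P₁ (65.0°, 10.4°), with Δλ' = λ₁ − λ₂ = -119.8°: atan2( sin Δλ' cos φ₁ , cos φ₂ sin φ₁ − sin φ₂ cos φ₁ cos Δλ' ) = 337.5°.
Final bearing = (337.5° + 180°) mod 360° = 157.5°.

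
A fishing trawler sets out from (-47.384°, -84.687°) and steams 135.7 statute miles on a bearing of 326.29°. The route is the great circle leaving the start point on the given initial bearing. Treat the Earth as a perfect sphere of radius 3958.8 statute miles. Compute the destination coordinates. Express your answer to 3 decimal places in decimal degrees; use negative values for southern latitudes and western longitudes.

Angular distance δ = d/R = 135.7 / 3958.8 = 0.034278 rad.
With φ₁ = -47.384° = -0.827007 rad and θ = 326.29° = 5.694835 rad:
sin φ₂ = sin φ₁ cos δ + cos φ₁ sin δ cos θ = (-0.735908)(0.999413) + (0.677082)(0.034271)(0.831857) = -0.716173
φ₂ = asin(-0.716173) = -0.798303 rad = -45.739°.
For the longitude increment, Δλ = atan2( sin θ sin δ cos φ₁, cos δ − sin φ₁ sin φ₂ ) = atan2(-0.012878, 0.472375) = -1.562°.
λ₂ = -84.687° + -1.562° = -86.249°.

latitude -45.739°, longitude -86.249°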